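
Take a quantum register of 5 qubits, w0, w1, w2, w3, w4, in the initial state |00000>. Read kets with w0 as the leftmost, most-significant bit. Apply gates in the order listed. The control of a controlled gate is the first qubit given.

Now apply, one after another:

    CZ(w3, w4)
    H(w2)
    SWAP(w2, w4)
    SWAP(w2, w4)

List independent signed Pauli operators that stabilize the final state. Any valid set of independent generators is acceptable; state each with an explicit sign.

The final state is stabilized by the group generated by +IIXII, +ZIIII, +IZIII, +IIIZI, +IIIIZ; other independent generating sets are equally valid.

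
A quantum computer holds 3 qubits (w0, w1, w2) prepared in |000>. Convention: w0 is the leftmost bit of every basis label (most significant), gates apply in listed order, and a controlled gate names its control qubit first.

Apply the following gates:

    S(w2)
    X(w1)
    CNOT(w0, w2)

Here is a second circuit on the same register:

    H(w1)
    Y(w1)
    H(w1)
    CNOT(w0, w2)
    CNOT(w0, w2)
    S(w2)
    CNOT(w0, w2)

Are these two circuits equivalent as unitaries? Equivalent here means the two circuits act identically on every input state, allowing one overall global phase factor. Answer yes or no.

No: there is an input state on which the two circuits produce genuinely different outputs (not merely differing by a phase).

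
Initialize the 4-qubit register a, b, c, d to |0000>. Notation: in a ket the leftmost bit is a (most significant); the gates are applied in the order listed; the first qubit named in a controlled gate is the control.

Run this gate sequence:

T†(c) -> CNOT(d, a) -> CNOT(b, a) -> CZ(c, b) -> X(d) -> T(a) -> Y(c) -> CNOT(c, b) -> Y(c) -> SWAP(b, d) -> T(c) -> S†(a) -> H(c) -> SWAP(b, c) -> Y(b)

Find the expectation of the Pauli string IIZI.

In the final state, IIZI has expectation -1.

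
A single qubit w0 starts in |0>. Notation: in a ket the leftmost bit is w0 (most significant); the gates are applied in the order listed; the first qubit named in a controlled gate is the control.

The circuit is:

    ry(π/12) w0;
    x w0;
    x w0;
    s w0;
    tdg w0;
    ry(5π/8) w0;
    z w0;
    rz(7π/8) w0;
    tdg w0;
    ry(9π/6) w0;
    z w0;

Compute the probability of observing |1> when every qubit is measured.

A full measurement returns |1> with probability cos(5*pi/16)**2/2 + sin(5*pi/16)**2/2 + sqrt(3)*sqrt(1/2 - sqrt(2)/4)*sqrt(sqrt(2)/4 + 1/2)*exp(-5*I*pi/8)*sin(5*pi/16)*cos(5*pi/16)/2 + sqrt(6)*I*exp(7*I*pi/8)*sin(5*pi/16)**2/16 + sqrt(2)*exp(-5*I*pi/8)*sin(5*pi/16)*cos(5*pi/16)/8 + I*sqrt(1/2 - sqrt(2)/4)*sqrt(sqrt(2)/4 + 1/2)*exp(-7*I*pi/8)*sin(5*pi/16)**2/4 - sqrt(6)*I*exp(-3*I*pi/8)*cos(5*pi/16)**2/16 - I*sqrt(1/2 - sqrt(2)/4)*sqrt(sqrt(2)/4 + 1/2)*exp(3*I*pi/8)*cos(5*pi/16)**2/4 + I*sqrt(1/2 - sqrt(2)/4)*sqrt(sqrt(2)/4 + 1/2)*exp(-3*I*pi/8)*cos(5*pi/16)**2/4 + sqrt(6)*I*exp(3*I*pi/8)*cos(5*pi/16)**2/16 - I*sqrt(1/2 - sqrt(2)/4)*sqrt(sqrt(2)/4 + 1/2)*exp(7*I*pi/8)*sin(5*pi/16)**2/4 + sqrt(2)*exp(5*I*pi/8)*sin(5*pi/16)*cos(5*pi/16)/8 - sqrt(6)*I*exp(-7*I*pi/8)*sin(5*pi/16)**2/16 + sqrt(3)*sqrt(1/2 - sqrt(2)/4)*sqrt(sqrt(2)/4 + 1/2)*exp(5*I*pi/8)*sin(5*pi/16)*cos(5*pi/16)/2. Key observation: steps 2-3 multiply out to the identity, so the circuit reduces to the remaining gates.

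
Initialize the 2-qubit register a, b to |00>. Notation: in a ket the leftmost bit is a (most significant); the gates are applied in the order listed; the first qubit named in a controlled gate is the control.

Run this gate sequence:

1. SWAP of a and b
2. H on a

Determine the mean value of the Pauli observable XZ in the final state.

The observable XZ averages to 1.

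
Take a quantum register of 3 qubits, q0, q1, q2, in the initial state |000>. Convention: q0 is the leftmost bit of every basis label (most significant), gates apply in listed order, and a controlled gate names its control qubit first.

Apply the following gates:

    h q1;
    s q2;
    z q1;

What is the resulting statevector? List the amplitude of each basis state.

After the circuit, the state carries amplitude sqrt(2)/2 on |000>, -sqrt(2)/2 on |010>, and 0 on every other basis state.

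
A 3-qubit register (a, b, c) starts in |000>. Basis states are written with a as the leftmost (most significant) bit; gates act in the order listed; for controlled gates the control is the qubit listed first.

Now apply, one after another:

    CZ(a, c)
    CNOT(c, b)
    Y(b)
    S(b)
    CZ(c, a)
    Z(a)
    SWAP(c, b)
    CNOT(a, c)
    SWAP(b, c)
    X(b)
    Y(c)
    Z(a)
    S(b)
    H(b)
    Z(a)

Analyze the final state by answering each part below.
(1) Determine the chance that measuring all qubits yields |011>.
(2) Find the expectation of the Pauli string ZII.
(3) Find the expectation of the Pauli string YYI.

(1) The probability of measuring |011> is 1/2.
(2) The expectation value of ZII is 1.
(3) In the final state, YYI has expectation 0.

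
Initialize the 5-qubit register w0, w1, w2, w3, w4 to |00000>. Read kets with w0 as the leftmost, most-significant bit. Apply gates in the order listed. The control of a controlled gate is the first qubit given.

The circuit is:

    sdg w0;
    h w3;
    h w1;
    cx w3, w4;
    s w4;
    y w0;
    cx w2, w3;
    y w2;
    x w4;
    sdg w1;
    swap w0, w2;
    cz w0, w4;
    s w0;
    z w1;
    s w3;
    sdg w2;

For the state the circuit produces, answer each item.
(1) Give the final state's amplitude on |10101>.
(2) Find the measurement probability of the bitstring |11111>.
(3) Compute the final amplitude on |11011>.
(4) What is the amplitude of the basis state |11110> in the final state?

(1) |10101> carries amplitude 1/2 in the final state.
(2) Outcome |11111> occurs with probability 0.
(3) The amplitude on |11011> is 0.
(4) The final state's coefficient on |11110> equals I/2.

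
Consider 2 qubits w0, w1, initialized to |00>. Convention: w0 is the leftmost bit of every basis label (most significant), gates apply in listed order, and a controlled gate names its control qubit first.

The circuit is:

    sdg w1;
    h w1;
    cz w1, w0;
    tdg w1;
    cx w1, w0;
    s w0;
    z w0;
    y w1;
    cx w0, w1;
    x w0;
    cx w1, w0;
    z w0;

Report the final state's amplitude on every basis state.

The final amplitudes are 0 on |00>, sqrt(2)*I/2 on |01>, 0 on |10>, -sqrt(2)*exp(3*I*pi/4)/2 on |11>.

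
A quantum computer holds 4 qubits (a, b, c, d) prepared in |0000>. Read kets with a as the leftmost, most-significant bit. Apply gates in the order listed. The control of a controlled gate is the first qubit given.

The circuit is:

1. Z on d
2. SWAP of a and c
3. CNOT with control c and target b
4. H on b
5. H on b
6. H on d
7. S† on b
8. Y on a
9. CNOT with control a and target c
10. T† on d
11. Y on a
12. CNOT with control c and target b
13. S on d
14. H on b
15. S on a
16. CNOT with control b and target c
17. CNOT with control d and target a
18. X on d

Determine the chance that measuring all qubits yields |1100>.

The probability of measuring |1100> is 1/4.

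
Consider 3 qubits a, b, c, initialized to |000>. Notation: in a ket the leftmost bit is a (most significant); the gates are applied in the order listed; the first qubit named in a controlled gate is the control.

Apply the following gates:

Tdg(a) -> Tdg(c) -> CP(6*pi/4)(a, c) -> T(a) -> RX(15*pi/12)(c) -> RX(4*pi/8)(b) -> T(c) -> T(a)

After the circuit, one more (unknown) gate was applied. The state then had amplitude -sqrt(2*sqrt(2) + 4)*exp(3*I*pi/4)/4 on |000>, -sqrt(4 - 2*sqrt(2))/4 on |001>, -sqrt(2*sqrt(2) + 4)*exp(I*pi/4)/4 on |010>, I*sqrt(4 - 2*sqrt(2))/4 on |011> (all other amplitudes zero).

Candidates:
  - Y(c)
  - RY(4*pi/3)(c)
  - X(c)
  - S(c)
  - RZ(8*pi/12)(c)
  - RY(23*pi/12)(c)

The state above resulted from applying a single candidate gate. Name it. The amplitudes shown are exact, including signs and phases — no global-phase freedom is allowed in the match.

It was X(c) that produced the state shown.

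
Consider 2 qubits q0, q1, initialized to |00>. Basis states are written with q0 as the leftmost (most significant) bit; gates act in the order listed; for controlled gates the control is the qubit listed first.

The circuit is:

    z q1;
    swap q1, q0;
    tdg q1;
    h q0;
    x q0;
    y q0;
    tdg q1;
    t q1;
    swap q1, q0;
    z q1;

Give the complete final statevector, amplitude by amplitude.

The resulting statevector has amplitude -sqrt(2)*I/2 on |00>, -sqrt(2)*I/2 on |01>, 0 on |10>, 0 on |11>.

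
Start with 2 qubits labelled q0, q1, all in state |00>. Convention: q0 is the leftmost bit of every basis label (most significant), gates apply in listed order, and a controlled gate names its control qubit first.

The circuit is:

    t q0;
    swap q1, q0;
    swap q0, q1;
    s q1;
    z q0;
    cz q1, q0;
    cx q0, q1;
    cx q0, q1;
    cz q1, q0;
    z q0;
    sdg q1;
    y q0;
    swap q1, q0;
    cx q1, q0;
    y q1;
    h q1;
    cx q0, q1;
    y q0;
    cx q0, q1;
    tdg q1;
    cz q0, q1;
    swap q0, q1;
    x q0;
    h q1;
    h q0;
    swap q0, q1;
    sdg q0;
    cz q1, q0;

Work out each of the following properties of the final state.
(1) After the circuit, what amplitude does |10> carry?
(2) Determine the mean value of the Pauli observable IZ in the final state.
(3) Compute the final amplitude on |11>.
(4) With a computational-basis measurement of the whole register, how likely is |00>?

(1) The amplitude on |10> is sqrt(2)*(-1 + exp(3*I*pi/4))/4. Key observation: gates 4-11 undo each other exactly, leaving only the rest of the circuit to track.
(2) The expectation value of IZ is sqrt(2)/2.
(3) The final state's coefficient on |11> equals sqrt(2)*(-1 - exp(3*I*pi/4))/4.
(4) Outcome |00> occurs with probability sqrt(2)/8 + 1/4.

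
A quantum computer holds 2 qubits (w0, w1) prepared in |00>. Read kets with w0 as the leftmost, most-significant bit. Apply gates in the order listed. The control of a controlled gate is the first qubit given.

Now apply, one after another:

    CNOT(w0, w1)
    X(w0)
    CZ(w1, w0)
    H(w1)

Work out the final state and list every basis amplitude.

The resulting statevector has amplitude 0 on |00>, 0 on |01>, sqrt(2)/2 on |10>, sqrt(2)/2 on |11>.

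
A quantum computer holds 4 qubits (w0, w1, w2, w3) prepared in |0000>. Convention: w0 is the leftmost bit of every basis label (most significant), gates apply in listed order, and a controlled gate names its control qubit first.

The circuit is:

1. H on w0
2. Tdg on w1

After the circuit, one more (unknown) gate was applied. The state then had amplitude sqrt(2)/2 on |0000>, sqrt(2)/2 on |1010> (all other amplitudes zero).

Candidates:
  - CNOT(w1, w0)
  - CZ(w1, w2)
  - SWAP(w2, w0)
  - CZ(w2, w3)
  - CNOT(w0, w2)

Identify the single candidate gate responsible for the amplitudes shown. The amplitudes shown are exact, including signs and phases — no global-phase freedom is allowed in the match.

It was CNOT(w0, w2) that produced the state shown.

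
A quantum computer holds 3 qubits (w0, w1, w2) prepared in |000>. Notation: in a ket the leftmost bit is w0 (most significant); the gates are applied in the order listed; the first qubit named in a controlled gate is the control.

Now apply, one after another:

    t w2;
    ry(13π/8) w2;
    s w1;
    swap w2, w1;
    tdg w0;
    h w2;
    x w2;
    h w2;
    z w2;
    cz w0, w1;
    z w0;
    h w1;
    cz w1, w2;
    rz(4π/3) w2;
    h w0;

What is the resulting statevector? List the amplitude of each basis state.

The final amplitudes are sqrt(2)*exp(I*pi/3)*sin(pi/16)/2 on |000>, 0 on |001>, sqrt(2)*exp(I*pi/3)*cos(pi/16)/2 on |010>, 0 on |011>, sqrt(2)*exp(I*pi/3)*sin(pi/16)/2 on |100>, 0 on |101>, sqrt(2)*exp(I*pi/3)*cos(pi/16)/2 on |110>, 0 on |111>. Key observation: gates 6-9 undo each other exactly, leaving only the rest of the circuit to track.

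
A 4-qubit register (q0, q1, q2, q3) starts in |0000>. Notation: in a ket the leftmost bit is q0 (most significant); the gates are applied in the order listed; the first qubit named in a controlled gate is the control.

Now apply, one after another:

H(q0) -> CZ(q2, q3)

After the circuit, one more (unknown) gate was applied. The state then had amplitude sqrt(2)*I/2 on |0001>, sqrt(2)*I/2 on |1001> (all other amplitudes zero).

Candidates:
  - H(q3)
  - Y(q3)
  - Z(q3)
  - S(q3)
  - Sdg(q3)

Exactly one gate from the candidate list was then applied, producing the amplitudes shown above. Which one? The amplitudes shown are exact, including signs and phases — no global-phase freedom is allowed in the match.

It was Y(q3) that produced the state shown.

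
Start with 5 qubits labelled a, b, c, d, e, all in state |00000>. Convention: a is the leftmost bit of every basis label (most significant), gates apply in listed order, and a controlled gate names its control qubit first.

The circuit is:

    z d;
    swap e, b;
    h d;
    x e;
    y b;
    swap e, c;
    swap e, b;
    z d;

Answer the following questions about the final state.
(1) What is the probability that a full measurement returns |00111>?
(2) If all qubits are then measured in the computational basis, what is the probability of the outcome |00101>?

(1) The probability of measuring |00111> is 1/2.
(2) Outcome |00101> occurs with probability 1/2.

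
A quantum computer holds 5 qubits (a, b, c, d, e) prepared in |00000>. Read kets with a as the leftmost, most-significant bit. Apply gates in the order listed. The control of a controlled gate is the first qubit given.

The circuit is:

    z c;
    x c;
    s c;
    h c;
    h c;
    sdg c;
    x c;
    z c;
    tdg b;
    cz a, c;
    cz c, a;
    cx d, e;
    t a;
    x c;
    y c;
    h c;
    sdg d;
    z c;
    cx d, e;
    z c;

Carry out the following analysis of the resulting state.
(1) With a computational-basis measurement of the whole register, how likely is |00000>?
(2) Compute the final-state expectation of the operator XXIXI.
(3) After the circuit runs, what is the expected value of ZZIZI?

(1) Outcome |00000> occurs with probability 1/2. Key observation: the block from step 1 through step 8 cancels to the identity and can be dropped.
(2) The expectation value of XXIXI is 0.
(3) In the final state, ZZIZI has expectation 1.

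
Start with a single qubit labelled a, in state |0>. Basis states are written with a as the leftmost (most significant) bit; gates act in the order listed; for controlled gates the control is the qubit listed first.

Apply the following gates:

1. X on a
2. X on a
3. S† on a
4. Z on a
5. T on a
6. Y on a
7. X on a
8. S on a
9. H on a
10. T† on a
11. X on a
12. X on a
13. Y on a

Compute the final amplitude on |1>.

|1> carries amplitude -sqrt(2)/2 in the final state.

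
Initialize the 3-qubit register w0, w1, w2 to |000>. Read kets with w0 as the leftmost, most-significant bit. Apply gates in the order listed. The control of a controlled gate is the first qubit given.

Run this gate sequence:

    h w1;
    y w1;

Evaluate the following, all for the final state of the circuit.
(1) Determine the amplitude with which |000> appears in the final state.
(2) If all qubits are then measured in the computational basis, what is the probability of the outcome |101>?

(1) |000> carries amplitude -sqrt(2)*I/2 in the final state.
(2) Outcome |101> occurs with probability 0.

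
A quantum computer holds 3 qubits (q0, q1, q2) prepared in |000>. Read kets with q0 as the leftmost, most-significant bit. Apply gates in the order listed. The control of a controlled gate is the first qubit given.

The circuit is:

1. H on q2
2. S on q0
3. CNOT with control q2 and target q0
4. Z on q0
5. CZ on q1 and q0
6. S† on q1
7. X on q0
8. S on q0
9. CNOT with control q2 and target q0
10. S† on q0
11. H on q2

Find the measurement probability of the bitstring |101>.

Outcome |101> occurs with probability 1/2.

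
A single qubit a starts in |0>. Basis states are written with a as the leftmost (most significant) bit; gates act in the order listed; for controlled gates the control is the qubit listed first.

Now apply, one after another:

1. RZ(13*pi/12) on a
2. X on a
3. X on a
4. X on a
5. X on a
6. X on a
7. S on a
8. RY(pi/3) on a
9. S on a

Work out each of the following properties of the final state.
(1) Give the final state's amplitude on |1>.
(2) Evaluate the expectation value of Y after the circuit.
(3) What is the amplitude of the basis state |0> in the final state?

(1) |1> carries amplitude sqrt(3)*exp(11*I*pi/24)/2 in the final state. Key observation: the block from step 3 through step 6 cancels to the identity and can be dropped.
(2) The expectation value of Y is -sqrt(3)/2.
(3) The amplitude on |0> is exp(23*I*pi/24)/2.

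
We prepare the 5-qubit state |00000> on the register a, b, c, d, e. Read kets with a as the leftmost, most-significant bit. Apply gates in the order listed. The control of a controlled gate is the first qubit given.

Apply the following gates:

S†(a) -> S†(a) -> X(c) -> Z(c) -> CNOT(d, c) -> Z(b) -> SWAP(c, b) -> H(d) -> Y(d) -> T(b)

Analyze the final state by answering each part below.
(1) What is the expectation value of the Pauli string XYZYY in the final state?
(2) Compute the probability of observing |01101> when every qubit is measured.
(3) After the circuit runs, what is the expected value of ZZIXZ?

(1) The expectation value of XYZYY is 0.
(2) The probability of measuring |01101> is 0.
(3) The observable ZZIXZ averages to 1.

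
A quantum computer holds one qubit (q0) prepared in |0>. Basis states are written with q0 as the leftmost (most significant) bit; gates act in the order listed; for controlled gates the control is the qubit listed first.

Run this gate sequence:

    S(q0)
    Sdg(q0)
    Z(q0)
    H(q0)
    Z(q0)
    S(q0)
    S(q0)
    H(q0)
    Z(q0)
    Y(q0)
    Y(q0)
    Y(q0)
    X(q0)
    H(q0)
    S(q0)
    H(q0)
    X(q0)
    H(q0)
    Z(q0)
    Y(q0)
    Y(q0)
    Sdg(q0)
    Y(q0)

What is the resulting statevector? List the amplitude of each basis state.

After the circuit, the state carries amplitude sqrt(2)/2 on |0>, -sqrt(2)/2 on |1>. Key observation: steps 16-19 multiply out to the identity, so the circuit reduces to the remaining gates.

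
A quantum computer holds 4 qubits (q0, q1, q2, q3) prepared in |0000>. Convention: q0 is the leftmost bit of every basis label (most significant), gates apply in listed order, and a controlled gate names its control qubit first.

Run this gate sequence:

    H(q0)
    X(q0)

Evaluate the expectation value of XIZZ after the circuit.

The observable XIZZ averages to 1.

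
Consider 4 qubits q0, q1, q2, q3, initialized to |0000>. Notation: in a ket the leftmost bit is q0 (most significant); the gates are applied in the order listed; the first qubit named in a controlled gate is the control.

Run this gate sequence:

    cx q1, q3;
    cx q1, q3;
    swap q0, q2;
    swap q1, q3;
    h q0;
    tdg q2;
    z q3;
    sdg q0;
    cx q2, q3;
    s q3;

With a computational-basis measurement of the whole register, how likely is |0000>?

A full measurement returns |0000> with probability 1/2. Key observation: steps 1-2 multiply out to the identity, so the circuit reduces to the remaining gates.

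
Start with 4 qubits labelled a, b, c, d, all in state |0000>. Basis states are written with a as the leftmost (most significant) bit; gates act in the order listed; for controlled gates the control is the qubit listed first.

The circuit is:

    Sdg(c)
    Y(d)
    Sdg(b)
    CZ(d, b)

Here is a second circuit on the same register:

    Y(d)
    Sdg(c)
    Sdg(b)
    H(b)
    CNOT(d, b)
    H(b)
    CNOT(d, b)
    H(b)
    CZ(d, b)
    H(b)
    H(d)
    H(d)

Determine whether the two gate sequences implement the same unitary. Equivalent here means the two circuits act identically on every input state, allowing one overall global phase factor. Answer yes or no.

Yes — the two circuits implement the same unitary up to a global phase.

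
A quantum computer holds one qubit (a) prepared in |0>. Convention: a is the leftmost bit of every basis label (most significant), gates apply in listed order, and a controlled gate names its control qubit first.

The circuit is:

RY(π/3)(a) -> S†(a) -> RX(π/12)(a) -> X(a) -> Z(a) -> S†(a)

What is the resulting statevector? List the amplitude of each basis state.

The resulting statevector has amplitude -I*sqrt(3*sqrt(2) + 6)/4 + I*sqrt(2 - sqrt(2))/4 on |0>, I*sqrt(6 - 3*sqrt(2))/4 + I*sqrt(sqrt(2) + 2)/4 on |1>.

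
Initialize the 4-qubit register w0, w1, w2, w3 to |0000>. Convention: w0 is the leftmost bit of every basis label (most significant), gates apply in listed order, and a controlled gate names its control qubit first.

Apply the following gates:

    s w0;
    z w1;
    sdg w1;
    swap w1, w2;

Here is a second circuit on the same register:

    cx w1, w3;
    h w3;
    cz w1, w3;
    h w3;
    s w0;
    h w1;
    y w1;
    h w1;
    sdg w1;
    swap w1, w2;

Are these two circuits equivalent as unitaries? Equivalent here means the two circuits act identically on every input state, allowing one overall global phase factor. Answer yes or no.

No, they are not equivalent — no single phase factor reconciles the two unitaries.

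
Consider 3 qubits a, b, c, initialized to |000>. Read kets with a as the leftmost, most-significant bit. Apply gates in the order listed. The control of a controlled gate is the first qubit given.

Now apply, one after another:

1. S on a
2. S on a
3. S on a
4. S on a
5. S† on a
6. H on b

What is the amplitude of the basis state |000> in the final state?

The amplitude on |000> is sqrt(2)/2. Key observation: steps 1-4 multiply out to the identity, so the circuit reduces to the remaining gates.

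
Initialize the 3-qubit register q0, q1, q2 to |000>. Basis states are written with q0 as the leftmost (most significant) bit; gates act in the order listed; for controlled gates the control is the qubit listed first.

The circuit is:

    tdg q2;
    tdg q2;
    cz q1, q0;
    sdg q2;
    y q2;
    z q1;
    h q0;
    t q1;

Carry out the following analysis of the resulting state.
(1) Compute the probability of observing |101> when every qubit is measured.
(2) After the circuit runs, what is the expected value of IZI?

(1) Outcome |101> occurs with probability 1/2.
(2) The expectation value of IZI is 1.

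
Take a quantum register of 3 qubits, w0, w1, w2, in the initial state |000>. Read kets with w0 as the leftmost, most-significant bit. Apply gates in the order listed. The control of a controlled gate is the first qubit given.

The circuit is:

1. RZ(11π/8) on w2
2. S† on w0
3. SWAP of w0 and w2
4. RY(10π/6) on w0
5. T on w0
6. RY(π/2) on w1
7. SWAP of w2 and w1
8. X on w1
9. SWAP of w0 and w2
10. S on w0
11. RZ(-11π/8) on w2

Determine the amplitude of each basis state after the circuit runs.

The resulting statevector has amplitude 0 on |000>, 0 on |001>, -sqrt(6)/4 on |010>, sqrt(2)*exp(7*I*pi/8)/4 on |011>, 0 on |100>, 0 on |101>, -sqrt(6)*I/4 on |110>, -sqrt(2)*exp(3*I*pi/8)/4 on |111>.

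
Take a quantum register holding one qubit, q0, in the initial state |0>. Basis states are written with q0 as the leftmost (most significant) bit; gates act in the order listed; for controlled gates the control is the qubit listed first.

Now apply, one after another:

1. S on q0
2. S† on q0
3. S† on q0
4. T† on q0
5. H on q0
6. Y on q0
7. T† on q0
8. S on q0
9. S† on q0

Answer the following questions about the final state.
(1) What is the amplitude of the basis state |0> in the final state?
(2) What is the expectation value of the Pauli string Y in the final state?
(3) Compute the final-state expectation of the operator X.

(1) |0> carries amplitude -sqrt(2)*I/2 in the final state.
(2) In the final state, Y has expectation sqrt(2)/2.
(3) The expectation value of X is -sqrt(2)/2.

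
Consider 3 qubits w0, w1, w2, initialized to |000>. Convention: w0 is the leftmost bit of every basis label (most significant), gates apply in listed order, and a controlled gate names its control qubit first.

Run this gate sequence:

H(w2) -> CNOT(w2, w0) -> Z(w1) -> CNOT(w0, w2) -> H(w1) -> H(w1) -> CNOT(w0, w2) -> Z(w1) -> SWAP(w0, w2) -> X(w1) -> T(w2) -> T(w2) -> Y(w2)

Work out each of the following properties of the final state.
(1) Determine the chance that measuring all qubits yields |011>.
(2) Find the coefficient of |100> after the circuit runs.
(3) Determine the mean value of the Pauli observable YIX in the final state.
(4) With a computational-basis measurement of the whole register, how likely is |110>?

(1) The probability of measuring |011> is 1/2.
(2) The final state's coefficient on |100> equals 0.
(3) In the final state, YIX has expectation -1.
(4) A full measurement returns |110> with probability 1/2.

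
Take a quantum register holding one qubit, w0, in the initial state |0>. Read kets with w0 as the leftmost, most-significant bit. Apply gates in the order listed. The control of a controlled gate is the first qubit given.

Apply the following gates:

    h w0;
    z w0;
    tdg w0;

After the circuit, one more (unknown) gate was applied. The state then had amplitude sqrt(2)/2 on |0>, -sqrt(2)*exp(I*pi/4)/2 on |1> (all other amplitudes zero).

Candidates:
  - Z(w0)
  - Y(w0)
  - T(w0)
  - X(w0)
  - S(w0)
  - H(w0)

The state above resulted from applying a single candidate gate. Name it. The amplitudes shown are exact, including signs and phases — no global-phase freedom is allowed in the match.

The unique candidate consistent with the amplitudes is S(w0).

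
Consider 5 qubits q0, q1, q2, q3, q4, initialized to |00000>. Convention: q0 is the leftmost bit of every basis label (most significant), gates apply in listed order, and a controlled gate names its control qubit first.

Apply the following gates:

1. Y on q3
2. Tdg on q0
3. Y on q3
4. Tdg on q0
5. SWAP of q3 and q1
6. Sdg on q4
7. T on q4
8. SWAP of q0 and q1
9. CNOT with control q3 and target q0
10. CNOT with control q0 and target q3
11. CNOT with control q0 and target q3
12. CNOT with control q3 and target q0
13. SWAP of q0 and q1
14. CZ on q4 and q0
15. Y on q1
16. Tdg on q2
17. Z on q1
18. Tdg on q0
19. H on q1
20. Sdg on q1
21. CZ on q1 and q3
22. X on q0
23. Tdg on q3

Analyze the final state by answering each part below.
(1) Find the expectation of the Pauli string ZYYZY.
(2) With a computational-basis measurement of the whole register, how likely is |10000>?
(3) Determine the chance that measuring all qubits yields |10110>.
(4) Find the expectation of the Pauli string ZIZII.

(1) In the final state, ZYYZY has expectation 0. Key observation: the block from step 8 through step 13 cancels to the identity and can be dropped.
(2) A full measurement returns |10000> with probability 1/2.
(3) The probability of measuring |10110> is 0.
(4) The observable ZIZII averages to -1.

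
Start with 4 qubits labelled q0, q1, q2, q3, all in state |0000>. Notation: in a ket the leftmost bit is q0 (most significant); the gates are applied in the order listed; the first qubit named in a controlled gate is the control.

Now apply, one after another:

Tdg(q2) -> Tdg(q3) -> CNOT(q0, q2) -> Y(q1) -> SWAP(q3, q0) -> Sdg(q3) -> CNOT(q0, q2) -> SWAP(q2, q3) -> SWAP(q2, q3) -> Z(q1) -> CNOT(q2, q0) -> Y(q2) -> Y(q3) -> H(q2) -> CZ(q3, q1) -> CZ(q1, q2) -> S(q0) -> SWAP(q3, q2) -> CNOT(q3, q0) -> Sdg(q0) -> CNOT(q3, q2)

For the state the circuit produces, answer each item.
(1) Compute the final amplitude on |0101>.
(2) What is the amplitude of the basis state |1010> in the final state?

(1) The amplitude on |0101> is 0. Key observation: gates 8-9 undo each other exactly, leaving only the rest of the circuit to track.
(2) The final state's coefficient on |1010> equals 0.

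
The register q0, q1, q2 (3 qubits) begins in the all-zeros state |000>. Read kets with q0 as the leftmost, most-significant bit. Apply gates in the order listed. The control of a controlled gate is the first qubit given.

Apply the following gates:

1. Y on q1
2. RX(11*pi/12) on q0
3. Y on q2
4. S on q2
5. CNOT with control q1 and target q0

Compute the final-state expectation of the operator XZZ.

The expectation value of XZZ is 0.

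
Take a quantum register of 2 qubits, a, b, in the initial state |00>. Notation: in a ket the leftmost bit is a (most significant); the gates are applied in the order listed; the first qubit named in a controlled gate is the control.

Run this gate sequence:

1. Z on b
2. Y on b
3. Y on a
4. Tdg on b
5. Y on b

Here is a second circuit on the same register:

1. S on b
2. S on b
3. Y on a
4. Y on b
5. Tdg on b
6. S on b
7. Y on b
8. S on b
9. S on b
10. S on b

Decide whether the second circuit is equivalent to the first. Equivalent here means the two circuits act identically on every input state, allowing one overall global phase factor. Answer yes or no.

No — the two circuits implement different unitaries, even allowing a global phase.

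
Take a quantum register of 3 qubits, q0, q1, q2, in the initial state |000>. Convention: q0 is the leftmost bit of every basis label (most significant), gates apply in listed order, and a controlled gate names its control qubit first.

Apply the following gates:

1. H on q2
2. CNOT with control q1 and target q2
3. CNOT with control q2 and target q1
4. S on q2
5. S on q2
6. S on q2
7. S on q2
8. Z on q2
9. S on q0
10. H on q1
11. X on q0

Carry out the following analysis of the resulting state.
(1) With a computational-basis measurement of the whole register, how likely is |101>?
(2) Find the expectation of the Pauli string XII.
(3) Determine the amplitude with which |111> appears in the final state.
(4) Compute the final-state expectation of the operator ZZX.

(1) Outcome |101> occurs with probability 1/4. Key observation: the block from step 4 through step 7 cancels to the identity and can be dropped.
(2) The expectation value of XII is 0.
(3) |111> carries amplitude 1/2 in the final state.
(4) The expectation value of ZZX is 1.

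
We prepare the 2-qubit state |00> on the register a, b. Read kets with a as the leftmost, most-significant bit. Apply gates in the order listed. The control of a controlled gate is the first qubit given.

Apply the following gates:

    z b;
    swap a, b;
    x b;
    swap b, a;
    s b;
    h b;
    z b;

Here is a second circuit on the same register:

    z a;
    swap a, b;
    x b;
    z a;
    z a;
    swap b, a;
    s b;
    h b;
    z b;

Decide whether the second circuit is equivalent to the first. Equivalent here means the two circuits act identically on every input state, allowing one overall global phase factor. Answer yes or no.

No, they are not equivalent — no single phase factor reconciles the two unitaries.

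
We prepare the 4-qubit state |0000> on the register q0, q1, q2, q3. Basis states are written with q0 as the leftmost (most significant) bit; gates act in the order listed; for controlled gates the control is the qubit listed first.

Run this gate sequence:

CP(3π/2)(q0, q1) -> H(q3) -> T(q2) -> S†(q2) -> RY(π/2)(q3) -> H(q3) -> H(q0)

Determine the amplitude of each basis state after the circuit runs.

The resulting statevector has amplitude 1/2 on |0000>, -1/2 on |0001>, 1/2 on |1000>, -1/2 on |1001>, and 0 on every other basis state.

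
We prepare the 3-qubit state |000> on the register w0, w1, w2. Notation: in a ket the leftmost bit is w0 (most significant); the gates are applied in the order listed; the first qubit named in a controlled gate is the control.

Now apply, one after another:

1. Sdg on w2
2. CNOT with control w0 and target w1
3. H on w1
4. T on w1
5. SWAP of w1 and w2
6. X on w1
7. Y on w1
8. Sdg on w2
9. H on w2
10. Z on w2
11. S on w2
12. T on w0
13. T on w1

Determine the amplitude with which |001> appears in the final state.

The final state's coefficient on |001> equals -1/2 - exp(3*I*pi/4)/2.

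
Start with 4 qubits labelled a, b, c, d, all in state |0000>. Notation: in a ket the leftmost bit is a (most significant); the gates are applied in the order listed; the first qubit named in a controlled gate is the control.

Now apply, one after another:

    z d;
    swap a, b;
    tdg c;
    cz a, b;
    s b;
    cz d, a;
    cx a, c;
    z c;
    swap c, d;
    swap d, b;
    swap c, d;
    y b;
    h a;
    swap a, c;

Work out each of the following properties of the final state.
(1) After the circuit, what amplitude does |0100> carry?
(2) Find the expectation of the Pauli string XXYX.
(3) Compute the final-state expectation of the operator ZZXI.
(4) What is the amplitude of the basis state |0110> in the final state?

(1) |0100> carries amplitude sqrt(2)*I/2 in the final state.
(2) In the final state, XXYX has expectation 0.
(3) The expectation value of ZZXI is -1.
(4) |0110> carries amplitude sqrt(2)*I/2 in the final state.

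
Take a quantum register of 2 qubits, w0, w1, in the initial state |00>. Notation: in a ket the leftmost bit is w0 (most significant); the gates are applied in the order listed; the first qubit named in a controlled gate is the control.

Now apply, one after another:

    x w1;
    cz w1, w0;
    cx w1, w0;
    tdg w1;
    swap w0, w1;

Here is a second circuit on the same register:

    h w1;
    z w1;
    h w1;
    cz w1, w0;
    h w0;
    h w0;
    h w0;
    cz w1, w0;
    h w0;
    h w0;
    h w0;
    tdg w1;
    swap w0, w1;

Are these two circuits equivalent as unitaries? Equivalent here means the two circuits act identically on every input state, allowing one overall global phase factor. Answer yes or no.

Yes: on every input state the two circuits agree up to one overall phase factor.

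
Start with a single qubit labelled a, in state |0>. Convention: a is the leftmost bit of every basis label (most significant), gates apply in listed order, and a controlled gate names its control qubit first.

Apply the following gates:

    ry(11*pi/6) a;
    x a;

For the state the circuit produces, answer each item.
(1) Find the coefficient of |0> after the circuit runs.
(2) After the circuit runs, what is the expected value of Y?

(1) The final state's coefficient on |0> equals -sqrt(2)/4 + sqrt(6)/4.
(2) The expectation value of Y is 0.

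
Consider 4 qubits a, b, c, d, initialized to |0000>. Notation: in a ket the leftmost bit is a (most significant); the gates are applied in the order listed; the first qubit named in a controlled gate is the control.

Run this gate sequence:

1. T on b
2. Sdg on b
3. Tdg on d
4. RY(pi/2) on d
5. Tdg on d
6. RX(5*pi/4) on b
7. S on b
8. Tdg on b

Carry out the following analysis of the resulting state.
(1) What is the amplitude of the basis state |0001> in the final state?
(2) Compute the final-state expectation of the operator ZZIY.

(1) The amplitude on |0001> is sqrt(4 - 2*sqrt(2))*exp(3*I*pi/4)/4.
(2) In the final state, ZZIY has expectation 1/2.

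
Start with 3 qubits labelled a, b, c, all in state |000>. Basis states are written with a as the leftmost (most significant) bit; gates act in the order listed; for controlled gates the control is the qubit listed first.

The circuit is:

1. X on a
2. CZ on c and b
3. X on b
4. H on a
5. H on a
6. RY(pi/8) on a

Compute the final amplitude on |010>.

|010> carries amplitude -sin(pi/16) in the final state.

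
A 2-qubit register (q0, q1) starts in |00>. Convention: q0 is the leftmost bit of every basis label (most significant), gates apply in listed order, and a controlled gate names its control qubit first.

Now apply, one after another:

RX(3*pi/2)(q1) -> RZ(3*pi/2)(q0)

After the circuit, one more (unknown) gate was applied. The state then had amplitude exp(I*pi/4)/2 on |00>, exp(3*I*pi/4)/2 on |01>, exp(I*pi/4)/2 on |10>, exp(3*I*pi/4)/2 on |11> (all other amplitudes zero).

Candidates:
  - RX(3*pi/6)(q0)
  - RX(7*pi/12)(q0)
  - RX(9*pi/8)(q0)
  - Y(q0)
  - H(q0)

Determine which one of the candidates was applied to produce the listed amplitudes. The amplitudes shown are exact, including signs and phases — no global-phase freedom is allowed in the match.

The applied gate was H(q0).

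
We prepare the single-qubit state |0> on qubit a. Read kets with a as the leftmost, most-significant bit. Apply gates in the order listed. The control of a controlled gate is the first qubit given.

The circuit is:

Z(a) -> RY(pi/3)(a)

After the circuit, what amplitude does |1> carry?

|1> carries amplitude 1/2 in the final state.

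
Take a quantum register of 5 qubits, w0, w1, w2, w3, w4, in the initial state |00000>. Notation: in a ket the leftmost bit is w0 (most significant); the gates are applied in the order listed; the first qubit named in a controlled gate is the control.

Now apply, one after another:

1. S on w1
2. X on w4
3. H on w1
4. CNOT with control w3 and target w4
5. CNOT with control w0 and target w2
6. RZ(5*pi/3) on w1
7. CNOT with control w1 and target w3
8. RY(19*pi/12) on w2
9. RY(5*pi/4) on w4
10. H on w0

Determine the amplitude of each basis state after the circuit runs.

After the circuit, the state carries amplitude (-sqrt(6) - 2 - sqrt(2))*exp(I*pi/6)/16 on |00000>, (-2*sqrt(3) - sqrt(2) + sqrt(6))*exp(I*pi/6)/16 on |00001>, 0 on |00010>, 0 on |00011>, (-sqrt(2) + sqrt(6) + 2*sqrt(3))*exp(I*pi/6)/16 on |00100>, (-2 + sqrt(2) + sqrt(6))*exp(I*pi/6)/16 on |00101>, 0 on |00110>, 0 on |00111>, 0 on |01000>, 0 on |01001>, (sqrt(2) + 2 + sqrt(6))*exp(5*I*pi/6)/16 on |01010>, (-sqrt(6) + sqrt(2) + 2*sqrt(3))*exp(5*I*pi/6)/16 on |01011>, 0 on |01100>, 0 on |01101>, (-2*sqrt(3) - sqrt(6) + sqrt(2))*exp(5*I*pi/6)/16 on |01110>, (-sqrt(6) - sqrt(2) + 2)*exp(5*I*pi/6)/16 on |01111>, (-sqrt(6) - 2 - sqrt(2))*exp(I*pi/6)/16 on |10000>, (-2*sqrt(3) - sqrt(2) + sqrt(6))*exp(I*pi/6)/16 on |10001>, 0 on |10010>, 0 on |10011>, (-sqrt(2) + sqrt(6) + 2*sqrt(3))*exp(I*pi/6)/16 on |10100>, (-2 + sqrt(2) + sqrt(6))*exp(I*pi/6)/16 on |10101>, 0 on |10110>, 0 on |10111>, 0 on |11000>, 0 on |11001>, (sqrt(2) + 2 + sqrt(6))*exp(5*I*pi/6)/16 on |11010>, (-sqrt(6) + sqrt(2) + 2*sqrt(3))*exp(5*I*pi/6)/16 on |11011>, 0 on |11100>, 0 on |11101>, (-2*sqrt(3) - sqrt(6) + sqrt(2))*exp(5*I*pi/6)/16 on |11110>, (-sqrt(6) - sqrt(2) + 2)*exp(5*I*pi/6)/16 on |11111>.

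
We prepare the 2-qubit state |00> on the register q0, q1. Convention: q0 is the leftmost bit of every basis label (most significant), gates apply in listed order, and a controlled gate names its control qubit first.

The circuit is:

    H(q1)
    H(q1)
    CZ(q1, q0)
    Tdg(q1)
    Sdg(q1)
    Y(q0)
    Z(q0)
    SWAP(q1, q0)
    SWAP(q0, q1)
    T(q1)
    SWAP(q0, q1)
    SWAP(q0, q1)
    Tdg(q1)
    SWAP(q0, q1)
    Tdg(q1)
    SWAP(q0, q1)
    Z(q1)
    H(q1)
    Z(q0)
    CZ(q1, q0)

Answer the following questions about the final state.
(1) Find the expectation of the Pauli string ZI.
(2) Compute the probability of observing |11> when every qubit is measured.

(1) The expectation value of ZI is -1. Key observation: gates 9-14 undo each other exactly, leaving only the rest of the circuit to track.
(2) Outcome |11> occurs with probability 1/2.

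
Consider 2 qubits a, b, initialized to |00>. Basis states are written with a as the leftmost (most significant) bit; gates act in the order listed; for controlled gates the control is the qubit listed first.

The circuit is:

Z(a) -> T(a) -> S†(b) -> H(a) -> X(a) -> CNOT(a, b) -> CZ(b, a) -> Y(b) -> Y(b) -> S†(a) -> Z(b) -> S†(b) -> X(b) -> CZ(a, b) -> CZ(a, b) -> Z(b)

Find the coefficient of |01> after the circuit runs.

The final state's coefficient on |01> equals -sqrt(2)/2. Key observation: gates 14-15 undo each other exactly, leaving only the rest of the circuit to track.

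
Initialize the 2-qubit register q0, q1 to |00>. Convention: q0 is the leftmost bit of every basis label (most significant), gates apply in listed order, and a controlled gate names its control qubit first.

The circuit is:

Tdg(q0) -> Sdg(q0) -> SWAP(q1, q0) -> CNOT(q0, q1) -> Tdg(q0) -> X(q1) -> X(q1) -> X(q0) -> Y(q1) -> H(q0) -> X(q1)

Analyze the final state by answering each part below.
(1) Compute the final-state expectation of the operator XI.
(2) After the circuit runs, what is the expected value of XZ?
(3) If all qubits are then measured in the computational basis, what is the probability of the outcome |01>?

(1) The observable XI averages to -1. Key observation: the block from step 6 through step 7 cancels to the identity and can be dropped.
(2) The expectation value of XZ is -1.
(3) Outcome |01> occurs with probability 0.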